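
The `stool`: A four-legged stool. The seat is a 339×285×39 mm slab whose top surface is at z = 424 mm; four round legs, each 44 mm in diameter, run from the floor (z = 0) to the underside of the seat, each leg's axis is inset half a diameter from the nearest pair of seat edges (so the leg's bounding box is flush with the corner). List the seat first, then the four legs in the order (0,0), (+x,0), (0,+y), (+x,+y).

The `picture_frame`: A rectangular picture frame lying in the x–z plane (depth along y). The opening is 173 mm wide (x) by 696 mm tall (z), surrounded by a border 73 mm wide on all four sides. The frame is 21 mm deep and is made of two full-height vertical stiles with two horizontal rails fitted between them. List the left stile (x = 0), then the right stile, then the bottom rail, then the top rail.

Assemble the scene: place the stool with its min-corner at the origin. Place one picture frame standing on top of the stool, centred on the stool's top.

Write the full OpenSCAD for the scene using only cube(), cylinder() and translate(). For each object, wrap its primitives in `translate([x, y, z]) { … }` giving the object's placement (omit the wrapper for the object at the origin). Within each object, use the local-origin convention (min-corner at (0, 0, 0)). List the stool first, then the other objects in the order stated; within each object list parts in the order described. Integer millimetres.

translate([0, 0, 385]) cube([339, 285, 39]);
translate([22, 22, 0]) cylinder(h = 385, r = 22);
translate([317, 22, 0]) cylinder(h = 385, r = 22);
translate([22, 263, 0]) cylinder(h = 385, r = 22);
translate([317, 263, 0]) cylinder(h = 385, r = 22);
translate([10, 132, 424]) {
  cube([73, 21, 842]);
  translate([246, 0, 0]) cube([73, 21, 842]);
  translate([73, 0, 0]) cube([173, 21, 73]);
  translate([73, 0, 769]) cube([173, 21, 73]);
}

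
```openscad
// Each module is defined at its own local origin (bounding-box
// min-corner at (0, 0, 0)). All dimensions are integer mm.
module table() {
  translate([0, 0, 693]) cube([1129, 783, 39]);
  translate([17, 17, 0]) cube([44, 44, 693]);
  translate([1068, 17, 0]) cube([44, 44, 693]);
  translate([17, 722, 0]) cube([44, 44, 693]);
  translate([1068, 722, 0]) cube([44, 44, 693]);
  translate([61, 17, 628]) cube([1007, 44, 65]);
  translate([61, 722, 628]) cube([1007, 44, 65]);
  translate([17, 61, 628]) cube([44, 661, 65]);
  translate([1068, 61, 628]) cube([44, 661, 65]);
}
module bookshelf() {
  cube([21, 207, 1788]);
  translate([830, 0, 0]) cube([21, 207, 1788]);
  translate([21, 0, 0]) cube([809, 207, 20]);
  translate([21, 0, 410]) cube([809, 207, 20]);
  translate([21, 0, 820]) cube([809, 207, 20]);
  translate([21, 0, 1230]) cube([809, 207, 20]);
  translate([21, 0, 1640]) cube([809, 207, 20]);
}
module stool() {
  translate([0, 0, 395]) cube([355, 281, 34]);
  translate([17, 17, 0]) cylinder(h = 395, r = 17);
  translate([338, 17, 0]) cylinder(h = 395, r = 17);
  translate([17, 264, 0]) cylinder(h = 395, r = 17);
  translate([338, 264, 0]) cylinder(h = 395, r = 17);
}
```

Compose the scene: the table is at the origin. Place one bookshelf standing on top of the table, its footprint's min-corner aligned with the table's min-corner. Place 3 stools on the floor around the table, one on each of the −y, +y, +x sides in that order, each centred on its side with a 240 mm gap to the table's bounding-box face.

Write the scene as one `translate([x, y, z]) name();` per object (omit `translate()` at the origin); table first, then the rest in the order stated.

table();
translate([0, 0, 732]) bookshelf();
translate([387, -521, 0]) stool();
translate([387, 1023, 0]) stool();
translate([1369, 251, 0]) stool();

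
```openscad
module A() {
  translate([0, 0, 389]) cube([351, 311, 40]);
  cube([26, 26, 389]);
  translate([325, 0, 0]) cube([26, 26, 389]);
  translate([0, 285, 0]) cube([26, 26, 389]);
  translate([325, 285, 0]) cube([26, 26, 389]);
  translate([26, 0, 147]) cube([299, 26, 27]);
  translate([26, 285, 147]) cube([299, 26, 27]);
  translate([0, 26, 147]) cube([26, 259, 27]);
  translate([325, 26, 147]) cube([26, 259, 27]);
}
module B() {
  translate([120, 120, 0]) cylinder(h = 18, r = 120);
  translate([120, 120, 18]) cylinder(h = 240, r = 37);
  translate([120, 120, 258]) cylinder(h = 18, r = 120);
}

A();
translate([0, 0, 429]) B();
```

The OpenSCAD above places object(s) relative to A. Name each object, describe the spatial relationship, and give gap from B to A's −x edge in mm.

The spool's min-x is at 0; the stool's min-x is 0; gap = 0 mm.

A is a stool. B is a spool. The spool is on top of the stool. The gap from the spool to the stool's −x edge is 0 mm.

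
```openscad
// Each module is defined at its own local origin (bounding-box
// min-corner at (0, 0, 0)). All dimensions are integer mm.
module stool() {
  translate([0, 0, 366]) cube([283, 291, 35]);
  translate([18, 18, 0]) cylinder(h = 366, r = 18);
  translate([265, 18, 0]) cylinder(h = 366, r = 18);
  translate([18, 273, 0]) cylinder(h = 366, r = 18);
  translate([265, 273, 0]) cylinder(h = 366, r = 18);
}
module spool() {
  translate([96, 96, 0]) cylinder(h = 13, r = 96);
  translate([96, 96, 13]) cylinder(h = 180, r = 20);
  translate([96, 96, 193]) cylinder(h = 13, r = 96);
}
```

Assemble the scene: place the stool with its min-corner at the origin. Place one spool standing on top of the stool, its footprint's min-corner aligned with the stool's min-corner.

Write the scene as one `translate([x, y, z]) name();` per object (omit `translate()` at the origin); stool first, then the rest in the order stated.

stool();
translate([0, 0, 401]) spool();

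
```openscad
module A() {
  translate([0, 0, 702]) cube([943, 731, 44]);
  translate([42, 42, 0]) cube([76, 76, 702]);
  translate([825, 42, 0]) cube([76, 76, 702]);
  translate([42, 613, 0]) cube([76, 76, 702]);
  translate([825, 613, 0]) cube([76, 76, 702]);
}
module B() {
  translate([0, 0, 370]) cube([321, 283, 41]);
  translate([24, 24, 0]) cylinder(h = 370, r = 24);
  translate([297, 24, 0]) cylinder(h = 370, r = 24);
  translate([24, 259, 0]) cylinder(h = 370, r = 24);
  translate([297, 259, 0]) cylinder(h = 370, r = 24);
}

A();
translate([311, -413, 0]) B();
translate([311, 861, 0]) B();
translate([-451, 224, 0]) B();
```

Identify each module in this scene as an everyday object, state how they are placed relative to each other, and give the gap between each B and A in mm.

Each stool's nearest face is 130 mm from the table's bounding box.

A is a table. B is a stool. Three stools sit around the table at the −y, +y, −x sides. The gap between each stool and the table is 130 mm.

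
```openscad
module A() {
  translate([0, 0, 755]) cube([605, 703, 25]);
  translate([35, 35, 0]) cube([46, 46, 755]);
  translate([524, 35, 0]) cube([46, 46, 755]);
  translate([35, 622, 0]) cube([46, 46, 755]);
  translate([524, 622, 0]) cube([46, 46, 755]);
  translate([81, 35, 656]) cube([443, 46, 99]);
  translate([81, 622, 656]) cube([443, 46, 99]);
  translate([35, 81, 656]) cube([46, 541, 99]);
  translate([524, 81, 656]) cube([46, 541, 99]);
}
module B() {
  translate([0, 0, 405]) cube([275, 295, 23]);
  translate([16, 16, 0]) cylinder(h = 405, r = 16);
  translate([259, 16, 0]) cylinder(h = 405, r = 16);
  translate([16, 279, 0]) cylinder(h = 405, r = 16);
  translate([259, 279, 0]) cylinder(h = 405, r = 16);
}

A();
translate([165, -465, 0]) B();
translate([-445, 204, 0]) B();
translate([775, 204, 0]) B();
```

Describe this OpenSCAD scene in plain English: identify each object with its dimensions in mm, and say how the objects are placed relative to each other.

A is a table: top 605 mm (x) × 703 mm (y), 25 mm thick, upper face at z = 780 mm, on four 46×46 mm square legs, each inset 35 mm from the nearest pair of top edges, running from z = 0 to the bottom of the top. Four apron rails, 46 mm thick and 99 mm tall, run between adjacent legs with their top edges flush with the underside of the top and their outer faces flush with the legs' outer faces.

B is a four-legged stool. The seat is a 275×295×23 mm slab whose top surface is at z = 428 mm; four round legs, each 32 mm in diameter, run from the floor (z = 0) to the underside of the seat, each leg's axis is inset half a diameter from the nearest pair of seat edges (so the leg's bounding box is flush with the corner).

Three stools sit around the table at the −y, −x, +x sides.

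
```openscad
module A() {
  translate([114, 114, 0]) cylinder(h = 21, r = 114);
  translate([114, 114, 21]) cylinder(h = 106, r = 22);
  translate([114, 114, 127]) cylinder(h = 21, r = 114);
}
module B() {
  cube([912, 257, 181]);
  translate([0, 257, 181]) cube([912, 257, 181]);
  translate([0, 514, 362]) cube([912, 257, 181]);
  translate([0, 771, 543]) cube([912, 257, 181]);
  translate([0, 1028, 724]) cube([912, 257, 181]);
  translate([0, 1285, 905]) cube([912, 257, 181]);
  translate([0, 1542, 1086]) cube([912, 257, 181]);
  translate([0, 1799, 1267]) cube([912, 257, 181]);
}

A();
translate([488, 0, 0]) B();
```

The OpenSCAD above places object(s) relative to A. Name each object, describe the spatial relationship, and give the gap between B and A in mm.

A is a spool. B is a staircase. The staircase is on the floor beside the spool on its +x side. The gap between the staircase and the spool is 260 mm.

The staircase's nearest face is 260 mm from the spool's +x face.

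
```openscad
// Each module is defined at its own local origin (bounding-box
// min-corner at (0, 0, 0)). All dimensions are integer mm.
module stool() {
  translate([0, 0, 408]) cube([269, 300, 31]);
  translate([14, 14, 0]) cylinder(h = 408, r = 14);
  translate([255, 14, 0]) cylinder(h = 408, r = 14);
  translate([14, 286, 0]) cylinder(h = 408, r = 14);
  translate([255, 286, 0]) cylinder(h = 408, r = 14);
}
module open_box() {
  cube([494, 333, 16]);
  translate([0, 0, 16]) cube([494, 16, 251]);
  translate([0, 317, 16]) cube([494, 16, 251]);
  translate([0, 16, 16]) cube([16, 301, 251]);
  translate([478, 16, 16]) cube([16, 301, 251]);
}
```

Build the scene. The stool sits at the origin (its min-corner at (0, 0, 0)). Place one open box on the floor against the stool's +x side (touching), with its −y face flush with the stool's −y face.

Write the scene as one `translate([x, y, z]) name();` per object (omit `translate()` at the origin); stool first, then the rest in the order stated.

stool();
translate([269, 0, 0]) open_box();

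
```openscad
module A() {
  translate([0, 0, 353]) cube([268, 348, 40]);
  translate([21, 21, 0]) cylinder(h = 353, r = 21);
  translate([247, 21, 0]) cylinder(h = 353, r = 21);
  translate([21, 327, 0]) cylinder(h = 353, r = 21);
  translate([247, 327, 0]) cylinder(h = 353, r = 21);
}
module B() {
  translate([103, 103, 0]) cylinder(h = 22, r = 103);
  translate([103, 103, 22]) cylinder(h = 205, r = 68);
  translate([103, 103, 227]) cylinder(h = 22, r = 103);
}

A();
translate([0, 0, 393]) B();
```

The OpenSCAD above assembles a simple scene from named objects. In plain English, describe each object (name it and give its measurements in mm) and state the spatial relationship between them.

A is a simple wooden stool: a rectangular seat 268 mm (x) by 348 mm (y), 40 mm thick, top face at z = 393 mm, on four round legs, each 42 mm in diameter. The legs rest on z = 0, each leg's axis is inset half a diameter from the nearest pair of seat edges (so the leg's bounding box is flush with the corner).

B is a spool: two coaxial disc flanges of radius 103 mm and thickness 22 mm, joined by a core cylinder of radius 68 mm and height 205 mm. The lower flange rests on z = 0 and the three cylinders share a vertical axis.

The spool is on top of the stool.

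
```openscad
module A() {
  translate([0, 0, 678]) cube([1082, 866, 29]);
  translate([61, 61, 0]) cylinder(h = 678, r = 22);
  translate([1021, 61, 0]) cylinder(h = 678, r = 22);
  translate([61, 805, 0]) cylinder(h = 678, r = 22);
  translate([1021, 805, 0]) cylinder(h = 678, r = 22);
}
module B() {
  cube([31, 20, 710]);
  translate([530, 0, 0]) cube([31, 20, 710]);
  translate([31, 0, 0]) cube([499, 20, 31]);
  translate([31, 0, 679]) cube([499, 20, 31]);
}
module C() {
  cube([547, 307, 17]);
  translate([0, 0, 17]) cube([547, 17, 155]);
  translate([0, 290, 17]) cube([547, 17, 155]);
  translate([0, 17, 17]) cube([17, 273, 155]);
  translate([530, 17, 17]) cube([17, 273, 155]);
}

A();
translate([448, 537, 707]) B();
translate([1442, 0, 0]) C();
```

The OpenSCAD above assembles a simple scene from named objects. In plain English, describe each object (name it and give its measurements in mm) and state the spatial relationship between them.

A is a rectangular dining table. The top is 1082×866×29 mm with its upper surface at z = 707 mm. It stands on four round legs of 44 mm diameter, each leg's bounding box inset 39 mm from the nearest pair of top edges, running from the floor to the underside of the top.

B is a rectangular picture frame lying in the x–z plane (depth along y). The opening is 499 mm wide (x) by 648 mm tall (z), surrounded by a border 31 mm wide on all four sides. The frame is 20 mm deep and is made of two full-height vertical stiles with two horizontal rails fitted between them.

C is an open-topped rectangular box: outside dimensions 547×307×172 mm, with a uniform wall and base thickness of 17 mm. The base is a full 547×307 slab on the floor; four walls sit on top of the base. The front and back walls (the −y and +y sides) span the full width; the two side walls fit between them.

The picture frame is on top of the table. The open box is on the floor beside the table on its +x side.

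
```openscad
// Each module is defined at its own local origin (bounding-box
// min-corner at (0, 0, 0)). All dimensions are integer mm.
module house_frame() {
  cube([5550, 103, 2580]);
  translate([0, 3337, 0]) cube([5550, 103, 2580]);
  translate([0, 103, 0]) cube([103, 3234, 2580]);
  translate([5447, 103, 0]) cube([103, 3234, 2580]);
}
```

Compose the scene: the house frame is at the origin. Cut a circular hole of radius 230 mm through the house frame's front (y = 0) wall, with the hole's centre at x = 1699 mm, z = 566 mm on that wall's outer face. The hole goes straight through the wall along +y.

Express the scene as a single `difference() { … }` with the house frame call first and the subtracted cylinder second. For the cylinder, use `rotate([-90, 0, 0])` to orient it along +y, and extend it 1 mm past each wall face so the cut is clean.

difference() {
  house_frame();
  translate([1699, -1, 566]) rotate([-90, 0, 0]) cylinder(h = 105, r = 230);
}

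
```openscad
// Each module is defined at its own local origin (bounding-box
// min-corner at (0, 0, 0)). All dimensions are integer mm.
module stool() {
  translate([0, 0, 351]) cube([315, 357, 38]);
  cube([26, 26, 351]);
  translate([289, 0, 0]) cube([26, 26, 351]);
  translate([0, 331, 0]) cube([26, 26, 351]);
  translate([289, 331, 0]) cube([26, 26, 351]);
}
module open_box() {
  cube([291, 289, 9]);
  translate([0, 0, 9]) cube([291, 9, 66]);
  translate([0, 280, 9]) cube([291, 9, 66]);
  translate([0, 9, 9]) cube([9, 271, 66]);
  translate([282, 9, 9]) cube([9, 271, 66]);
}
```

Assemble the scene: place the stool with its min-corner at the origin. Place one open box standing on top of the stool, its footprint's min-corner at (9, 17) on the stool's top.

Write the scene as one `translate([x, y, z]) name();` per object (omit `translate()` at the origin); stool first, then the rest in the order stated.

stool();
translate([9, 17, 389]) open_box();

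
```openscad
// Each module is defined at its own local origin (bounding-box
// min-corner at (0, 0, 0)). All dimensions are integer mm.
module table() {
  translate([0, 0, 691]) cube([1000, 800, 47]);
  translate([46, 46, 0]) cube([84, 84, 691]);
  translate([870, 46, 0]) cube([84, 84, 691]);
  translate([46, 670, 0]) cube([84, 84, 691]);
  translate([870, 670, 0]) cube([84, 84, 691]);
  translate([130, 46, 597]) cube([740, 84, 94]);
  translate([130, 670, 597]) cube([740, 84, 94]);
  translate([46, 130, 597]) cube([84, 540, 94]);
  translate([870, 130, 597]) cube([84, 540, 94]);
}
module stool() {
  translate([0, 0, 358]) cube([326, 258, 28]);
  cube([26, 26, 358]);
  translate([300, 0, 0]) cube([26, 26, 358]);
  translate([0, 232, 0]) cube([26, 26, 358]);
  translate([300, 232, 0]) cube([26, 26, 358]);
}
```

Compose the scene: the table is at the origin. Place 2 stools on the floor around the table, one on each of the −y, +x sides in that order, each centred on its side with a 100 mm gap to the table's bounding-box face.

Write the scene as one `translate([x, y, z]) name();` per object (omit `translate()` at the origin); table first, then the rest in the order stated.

table();
translate([337, -358, 0]) stool();
translate([1100, 271, 0]) stool();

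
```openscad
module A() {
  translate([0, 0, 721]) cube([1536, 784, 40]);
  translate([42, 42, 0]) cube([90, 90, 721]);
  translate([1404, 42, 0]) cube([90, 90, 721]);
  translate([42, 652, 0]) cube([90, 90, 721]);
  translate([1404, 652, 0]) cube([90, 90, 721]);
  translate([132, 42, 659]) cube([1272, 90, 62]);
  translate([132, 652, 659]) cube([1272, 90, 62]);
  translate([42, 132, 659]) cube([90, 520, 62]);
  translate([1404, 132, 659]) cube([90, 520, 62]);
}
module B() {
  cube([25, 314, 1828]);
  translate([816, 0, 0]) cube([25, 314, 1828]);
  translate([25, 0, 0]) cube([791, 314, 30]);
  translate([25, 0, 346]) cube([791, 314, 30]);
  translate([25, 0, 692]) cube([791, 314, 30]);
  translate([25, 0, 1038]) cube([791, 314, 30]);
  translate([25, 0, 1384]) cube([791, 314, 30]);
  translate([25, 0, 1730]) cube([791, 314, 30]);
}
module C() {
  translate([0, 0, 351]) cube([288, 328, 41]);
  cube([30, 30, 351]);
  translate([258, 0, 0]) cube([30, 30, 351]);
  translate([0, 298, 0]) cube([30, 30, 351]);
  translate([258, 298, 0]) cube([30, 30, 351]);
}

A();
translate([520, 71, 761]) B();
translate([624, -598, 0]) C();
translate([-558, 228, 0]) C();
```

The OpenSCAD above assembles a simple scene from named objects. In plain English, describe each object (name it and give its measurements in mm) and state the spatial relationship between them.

A is a rectangular dining table. The top is 1536×784×40 mm with its upper surface at z = 761 mm. It stands on four 90×90 mm square legs, each inset 42 mm from the nearest pair of top edges, running from the floor to the underside of the top. Four apron rails, 90 mm thick and 62 mm tall, run between adjacent legs with their top edges flush with the underside of the top and their outer faces flush with the legs' outer faces.

B is a bookshelf 841 mm wide overall, 314 mm deep and 1828 mm tall. The two sides are 25 mm thick vertical panels. 6 horizontal shelves of 30 mm thickness span between the inner faces of the sides; the lowest shelf sits on the floor and shelves are stacked with a clear vertical gap of 316 mm between each pair.

C is a four-legged stool. The seat is 288×328 mm, 41 mm thick, top at z = 392 mm. It stands on four square legs, each 30×30 mm in cross-section, from z = 0 to the seat underside, each flush with a corner of the seat.

The bookshelf is on top of the table. Two stools sit around the table at the −y, −x sides.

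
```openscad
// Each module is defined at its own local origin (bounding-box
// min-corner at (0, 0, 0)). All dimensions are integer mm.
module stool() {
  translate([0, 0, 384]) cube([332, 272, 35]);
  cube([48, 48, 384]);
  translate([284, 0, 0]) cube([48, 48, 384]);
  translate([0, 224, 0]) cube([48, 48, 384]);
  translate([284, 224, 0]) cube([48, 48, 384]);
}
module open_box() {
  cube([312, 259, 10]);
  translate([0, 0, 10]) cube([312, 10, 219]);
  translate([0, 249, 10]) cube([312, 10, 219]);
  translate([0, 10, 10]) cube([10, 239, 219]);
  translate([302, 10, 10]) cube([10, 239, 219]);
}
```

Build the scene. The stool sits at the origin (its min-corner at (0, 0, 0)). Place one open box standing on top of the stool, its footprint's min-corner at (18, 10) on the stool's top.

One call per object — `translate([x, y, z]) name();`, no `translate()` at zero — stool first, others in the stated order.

stool();
translate([18, 10, 419]) open_box();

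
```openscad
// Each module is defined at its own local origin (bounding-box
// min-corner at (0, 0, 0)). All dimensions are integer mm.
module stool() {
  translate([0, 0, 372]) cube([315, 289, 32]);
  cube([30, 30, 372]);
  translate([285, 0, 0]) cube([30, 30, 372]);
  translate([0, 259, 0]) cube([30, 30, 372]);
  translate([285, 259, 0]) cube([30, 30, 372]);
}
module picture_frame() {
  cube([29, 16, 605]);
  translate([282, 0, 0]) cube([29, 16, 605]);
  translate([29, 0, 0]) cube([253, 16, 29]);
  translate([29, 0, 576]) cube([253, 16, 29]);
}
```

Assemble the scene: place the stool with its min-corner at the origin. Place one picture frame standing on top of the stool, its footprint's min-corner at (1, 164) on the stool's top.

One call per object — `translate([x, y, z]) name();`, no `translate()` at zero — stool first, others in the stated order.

stool();
translate([1, 164, 404]) picture_frame();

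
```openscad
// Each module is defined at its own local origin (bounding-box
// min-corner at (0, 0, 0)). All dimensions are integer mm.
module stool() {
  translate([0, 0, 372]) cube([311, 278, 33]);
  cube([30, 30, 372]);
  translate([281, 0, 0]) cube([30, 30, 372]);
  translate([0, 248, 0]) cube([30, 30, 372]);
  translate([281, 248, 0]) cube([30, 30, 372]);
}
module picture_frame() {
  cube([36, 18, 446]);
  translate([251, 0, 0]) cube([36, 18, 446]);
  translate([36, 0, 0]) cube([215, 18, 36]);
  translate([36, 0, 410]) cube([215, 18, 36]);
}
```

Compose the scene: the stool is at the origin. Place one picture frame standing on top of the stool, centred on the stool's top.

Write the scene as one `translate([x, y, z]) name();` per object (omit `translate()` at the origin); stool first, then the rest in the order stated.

stool();
translate([12, 130, 405]) picture_frame();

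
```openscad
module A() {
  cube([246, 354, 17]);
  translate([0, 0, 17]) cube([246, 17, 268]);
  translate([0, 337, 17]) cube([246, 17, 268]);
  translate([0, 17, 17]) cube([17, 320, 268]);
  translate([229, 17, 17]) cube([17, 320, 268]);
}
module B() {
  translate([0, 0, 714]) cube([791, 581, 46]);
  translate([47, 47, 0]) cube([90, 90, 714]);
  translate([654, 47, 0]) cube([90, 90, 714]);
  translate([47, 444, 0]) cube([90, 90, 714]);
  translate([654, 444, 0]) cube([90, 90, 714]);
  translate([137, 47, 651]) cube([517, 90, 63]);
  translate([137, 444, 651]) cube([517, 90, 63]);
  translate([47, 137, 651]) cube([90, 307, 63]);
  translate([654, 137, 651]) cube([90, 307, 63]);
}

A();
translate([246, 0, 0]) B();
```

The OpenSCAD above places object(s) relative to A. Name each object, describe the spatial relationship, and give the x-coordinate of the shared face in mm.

The open box's +x face and the table's −x face are both at x = 246 mm.

A is an open box. B is a table. The table is against the open box's +x side, with their −y faces flush. The x-coordinate of the shared face is 246 mm.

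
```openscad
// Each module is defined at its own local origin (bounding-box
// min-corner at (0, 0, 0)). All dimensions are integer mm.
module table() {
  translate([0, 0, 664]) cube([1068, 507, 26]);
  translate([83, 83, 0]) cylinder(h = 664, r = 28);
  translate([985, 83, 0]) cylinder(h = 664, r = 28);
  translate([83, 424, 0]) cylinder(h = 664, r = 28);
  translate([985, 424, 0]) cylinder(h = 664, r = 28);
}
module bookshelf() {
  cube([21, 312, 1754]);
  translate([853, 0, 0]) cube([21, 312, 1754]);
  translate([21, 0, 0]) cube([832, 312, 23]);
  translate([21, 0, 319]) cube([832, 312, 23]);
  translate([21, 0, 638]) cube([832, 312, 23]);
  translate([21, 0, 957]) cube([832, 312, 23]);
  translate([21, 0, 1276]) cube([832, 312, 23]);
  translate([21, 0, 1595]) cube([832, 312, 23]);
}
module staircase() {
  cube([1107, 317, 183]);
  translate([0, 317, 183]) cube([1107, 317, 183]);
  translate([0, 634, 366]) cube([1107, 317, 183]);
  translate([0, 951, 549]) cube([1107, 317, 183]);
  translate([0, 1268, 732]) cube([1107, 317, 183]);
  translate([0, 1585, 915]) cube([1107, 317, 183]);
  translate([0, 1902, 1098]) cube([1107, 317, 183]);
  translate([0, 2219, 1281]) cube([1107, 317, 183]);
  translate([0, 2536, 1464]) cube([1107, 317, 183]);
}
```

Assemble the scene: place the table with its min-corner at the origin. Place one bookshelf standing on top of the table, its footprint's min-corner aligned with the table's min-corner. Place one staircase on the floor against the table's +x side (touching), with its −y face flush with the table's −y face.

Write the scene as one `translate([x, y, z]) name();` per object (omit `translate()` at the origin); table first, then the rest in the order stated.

table();
translate([0, 0, 690]) bookshelf();
translate([1068, 0, 0]) staircase();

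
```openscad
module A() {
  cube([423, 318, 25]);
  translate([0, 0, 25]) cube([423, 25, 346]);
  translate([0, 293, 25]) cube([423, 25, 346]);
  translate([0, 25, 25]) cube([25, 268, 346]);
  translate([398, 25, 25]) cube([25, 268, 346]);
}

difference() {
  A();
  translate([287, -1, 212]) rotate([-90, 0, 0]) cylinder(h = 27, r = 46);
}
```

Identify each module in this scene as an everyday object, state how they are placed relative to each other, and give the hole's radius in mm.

The subtracted cylinder has r = 46 mm.

A is an open box. The open box has a circular hole through its front wall. The hole's radius is 46 mm.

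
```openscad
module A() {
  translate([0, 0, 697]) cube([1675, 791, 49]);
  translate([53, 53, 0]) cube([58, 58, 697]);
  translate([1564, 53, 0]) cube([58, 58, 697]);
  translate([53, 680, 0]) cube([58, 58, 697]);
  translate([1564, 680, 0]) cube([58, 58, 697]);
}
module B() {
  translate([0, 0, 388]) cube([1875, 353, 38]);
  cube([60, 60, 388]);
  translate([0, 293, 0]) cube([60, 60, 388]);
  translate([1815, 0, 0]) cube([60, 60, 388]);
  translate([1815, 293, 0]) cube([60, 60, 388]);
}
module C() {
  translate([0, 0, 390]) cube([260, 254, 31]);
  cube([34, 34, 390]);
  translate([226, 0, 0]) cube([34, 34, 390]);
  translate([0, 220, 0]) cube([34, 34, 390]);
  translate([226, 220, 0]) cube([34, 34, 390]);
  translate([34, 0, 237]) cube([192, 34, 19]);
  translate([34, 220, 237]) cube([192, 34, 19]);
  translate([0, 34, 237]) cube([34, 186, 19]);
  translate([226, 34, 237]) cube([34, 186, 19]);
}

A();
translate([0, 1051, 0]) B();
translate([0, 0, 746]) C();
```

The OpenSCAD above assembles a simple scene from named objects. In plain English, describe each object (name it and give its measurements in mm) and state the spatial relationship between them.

A is a rectangular dining table. The top is 1675×791×49 mm with its upper surface at z = 746 mm. It stands on four 58×58 mm square legs, each inset 53 mm from the nearest pair of top edges, running from the floor to the underside of the top.

B is a bench: a 1875×353 mm seat slab, 38 mm thick, top at z = 426 mm, on four 60×60 mm square legs flush with the seat corners and standing on z = 0.

C is a simple wooden stool: a rectangular seat 260 mm (x) by 254 mm (y), 31 mm thick, top face at z = 421 mm, on four square legs, each 34×34 mm in cross-section. The legs rest on z = 0, each flush with a corner of the seat. Four stretchers, 34 mm wide and 19 mm tall, connect adjacent legs with their undersides at z = 237 mm, each running between the inner faces of the legs it joins and aligned with the legs' outer faces on the other axis.

The bench is on the floor beside the table on its +y side. The stool is on top of the table.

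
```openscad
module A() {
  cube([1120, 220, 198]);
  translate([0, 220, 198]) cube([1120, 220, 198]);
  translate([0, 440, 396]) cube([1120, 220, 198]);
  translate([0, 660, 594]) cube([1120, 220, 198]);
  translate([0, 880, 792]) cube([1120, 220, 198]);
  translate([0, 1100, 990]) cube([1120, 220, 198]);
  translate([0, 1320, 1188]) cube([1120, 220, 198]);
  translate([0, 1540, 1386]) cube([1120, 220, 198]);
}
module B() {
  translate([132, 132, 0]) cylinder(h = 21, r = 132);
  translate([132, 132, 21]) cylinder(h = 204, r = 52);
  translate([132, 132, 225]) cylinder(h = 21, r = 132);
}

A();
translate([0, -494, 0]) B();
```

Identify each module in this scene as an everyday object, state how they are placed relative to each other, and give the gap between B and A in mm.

The spool's nearest face is 230 mm from the staircase's −y face.

A is a staircase. B is a spool. The spool is on the floor beside the staircase on its −y side. The gap between the spool and the staircase is 230 mm.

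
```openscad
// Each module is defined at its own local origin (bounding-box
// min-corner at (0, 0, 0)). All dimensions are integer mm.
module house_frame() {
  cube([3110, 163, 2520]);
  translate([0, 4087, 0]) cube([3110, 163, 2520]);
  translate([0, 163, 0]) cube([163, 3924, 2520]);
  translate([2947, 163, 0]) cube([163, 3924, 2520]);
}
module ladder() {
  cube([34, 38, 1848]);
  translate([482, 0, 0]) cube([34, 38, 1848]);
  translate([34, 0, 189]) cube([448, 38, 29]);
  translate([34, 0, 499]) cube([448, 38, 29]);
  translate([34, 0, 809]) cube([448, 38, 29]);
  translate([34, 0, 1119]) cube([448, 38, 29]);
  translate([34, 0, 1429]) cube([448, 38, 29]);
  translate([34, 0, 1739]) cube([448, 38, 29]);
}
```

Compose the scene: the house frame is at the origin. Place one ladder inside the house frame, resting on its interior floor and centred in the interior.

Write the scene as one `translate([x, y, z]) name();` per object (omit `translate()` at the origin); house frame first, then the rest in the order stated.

house_frame();
translate([1297, 2106, 0]) ladder();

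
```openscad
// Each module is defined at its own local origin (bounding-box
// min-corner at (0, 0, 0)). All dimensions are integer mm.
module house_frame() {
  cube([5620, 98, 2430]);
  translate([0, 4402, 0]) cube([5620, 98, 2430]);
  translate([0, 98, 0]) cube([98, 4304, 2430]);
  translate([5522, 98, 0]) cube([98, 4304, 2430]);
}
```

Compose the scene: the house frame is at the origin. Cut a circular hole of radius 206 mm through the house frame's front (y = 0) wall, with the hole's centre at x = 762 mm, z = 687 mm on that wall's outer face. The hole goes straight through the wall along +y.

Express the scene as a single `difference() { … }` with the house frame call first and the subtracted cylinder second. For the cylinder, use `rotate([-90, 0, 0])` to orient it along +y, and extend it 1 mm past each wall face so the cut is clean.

difference() {
  house_frame();
  translate([762, -1, 687]) rotate([-90, 0, 0]) cylinder(h = 100, r = 206);
}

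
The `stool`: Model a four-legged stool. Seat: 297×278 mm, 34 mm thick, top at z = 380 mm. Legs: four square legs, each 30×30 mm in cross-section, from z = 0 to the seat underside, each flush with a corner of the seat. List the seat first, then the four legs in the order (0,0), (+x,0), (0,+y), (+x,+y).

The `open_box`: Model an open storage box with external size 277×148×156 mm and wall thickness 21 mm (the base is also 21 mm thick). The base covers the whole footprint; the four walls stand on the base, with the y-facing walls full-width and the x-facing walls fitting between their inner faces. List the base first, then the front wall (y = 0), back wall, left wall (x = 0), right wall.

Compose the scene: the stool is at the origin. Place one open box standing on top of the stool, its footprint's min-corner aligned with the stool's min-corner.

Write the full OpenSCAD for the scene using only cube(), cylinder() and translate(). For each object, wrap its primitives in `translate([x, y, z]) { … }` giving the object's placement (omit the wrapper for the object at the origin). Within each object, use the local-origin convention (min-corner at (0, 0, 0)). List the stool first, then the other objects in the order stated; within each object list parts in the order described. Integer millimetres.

translate([0, 0, 346]) cube([297, 278, 34]);
cube([30, 30, 346]);
translate([267, 0, 0]) cube([30, 30, 346]);
translate([0, 248, 0]) cube([30, 30, 346]);
translate([267, 248, 0]) cube([30, 30, 346]);
translate([0, 0, 380]) {
  cube([277, 148, 21]);
  translate([0, 0, 21]) cube([277, 21, 135]);
  translate([0, 127, 21]) cube([277, 21, 135]);
  translate([0, 21, 21]) cube([21, 106, 135]);
  translate([256, 21, 21]) cube([21, 106, 135]);
}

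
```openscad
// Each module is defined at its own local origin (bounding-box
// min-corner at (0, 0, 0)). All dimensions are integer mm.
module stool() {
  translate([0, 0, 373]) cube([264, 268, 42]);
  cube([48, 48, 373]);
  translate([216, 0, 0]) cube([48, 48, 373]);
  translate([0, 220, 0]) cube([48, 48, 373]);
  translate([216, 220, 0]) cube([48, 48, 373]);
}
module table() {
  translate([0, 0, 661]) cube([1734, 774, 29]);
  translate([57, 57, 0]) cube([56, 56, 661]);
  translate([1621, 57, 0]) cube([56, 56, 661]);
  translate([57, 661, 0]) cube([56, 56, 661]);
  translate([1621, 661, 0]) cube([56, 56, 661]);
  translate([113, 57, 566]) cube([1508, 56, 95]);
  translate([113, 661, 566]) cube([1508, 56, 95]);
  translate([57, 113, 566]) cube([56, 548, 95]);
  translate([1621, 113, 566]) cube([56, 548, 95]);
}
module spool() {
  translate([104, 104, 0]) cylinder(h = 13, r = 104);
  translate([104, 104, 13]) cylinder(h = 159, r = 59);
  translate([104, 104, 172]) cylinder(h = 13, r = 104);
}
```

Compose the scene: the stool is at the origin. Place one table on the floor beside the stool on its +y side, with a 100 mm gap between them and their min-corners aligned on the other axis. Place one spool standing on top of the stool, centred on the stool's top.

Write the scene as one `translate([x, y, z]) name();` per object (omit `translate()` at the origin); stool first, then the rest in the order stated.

stool();
translate([0, 368, 0]) table();
translate([28, 30, 415]) spool();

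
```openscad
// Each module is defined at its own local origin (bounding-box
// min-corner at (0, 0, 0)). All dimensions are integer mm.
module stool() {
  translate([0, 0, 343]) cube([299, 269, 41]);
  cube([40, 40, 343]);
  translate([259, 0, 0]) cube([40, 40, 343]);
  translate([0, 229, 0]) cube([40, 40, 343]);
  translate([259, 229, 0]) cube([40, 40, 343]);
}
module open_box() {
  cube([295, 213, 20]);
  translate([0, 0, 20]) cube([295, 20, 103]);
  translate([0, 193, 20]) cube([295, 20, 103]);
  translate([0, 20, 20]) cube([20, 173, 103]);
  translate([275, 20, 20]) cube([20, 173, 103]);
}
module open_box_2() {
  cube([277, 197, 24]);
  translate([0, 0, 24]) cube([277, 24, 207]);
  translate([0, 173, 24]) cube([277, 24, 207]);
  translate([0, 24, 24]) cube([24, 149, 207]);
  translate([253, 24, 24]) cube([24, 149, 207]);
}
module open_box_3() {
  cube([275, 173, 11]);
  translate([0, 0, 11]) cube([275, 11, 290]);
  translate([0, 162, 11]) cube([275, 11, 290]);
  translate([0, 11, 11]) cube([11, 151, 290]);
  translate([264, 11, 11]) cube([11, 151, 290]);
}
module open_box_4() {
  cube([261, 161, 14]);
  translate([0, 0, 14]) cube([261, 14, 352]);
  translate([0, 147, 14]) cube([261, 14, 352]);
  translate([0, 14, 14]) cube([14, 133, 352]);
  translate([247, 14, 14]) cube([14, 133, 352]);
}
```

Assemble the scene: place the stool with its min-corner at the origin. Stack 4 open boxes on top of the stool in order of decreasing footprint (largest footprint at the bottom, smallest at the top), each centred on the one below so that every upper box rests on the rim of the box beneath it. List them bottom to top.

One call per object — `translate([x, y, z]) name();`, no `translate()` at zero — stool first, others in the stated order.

stool();
translate([2, 28, 384]) open_box();
translate([11, 36, 507]) open_box_2();
translate([12, 48, 738]) open_box_3();
translate([19, 54, 1039]) open_box_4();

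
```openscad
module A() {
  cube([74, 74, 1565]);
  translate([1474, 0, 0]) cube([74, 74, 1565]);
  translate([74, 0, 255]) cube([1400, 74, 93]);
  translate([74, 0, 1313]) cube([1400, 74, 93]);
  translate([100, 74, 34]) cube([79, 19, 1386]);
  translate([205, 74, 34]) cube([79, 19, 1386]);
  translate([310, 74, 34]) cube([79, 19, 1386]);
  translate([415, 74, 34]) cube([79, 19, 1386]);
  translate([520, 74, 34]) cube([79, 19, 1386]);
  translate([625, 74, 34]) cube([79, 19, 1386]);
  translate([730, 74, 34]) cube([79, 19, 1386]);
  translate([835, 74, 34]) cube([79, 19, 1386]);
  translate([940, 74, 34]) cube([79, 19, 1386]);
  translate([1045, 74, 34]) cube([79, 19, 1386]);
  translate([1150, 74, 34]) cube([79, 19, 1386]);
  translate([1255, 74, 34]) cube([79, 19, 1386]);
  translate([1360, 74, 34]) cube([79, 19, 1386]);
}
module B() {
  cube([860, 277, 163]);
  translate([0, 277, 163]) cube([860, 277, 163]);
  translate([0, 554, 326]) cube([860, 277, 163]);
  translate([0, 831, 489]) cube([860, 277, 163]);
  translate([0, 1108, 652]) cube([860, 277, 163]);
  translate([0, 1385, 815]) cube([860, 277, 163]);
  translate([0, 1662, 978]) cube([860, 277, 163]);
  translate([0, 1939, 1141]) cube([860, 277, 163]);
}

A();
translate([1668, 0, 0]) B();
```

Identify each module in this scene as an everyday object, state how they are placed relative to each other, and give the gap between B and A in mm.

The staircase's nearest face is 120 mm from the fence section's +x face.

A is a fence section. B is a staircase. The staircase is on the floor beside the fence section on its +x side. The gap between the staircase and the fence section is 120 mm.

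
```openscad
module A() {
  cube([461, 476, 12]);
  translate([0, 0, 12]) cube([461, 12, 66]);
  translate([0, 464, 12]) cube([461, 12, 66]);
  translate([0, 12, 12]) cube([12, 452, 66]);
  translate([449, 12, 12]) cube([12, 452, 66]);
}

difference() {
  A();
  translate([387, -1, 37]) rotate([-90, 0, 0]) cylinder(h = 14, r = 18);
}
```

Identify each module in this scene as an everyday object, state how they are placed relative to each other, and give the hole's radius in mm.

A is an open box. The open box has a circular hole through its front wall. The hole's radius is 18 mm.

The subtracted cylinder has r = 18 mm.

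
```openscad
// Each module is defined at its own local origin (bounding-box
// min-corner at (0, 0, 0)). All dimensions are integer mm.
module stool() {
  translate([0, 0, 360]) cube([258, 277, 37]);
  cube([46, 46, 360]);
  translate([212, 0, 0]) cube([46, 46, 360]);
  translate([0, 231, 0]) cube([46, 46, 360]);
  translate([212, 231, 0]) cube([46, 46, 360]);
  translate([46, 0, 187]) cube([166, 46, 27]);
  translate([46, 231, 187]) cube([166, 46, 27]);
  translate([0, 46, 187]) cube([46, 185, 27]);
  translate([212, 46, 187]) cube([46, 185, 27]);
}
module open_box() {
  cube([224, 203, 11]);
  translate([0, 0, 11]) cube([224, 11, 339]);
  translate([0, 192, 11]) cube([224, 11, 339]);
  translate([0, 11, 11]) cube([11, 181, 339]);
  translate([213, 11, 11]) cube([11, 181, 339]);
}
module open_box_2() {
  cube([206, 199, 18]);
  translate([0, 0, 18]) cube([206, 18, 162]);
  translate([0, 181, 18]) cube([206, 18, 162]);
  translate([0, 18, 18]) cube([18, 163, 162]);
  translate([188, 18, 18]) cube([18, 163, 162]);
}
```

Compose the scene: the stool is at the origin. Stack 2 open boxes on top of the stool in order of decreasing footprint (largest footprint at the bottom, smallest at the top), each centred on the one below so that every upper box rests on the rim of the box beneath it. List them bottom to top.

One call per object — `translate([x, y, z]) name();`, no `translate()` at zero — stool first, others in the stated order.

stool();
translate([17, 37, 397]) open_box();
translate([26, 39, 747]) open_box_2();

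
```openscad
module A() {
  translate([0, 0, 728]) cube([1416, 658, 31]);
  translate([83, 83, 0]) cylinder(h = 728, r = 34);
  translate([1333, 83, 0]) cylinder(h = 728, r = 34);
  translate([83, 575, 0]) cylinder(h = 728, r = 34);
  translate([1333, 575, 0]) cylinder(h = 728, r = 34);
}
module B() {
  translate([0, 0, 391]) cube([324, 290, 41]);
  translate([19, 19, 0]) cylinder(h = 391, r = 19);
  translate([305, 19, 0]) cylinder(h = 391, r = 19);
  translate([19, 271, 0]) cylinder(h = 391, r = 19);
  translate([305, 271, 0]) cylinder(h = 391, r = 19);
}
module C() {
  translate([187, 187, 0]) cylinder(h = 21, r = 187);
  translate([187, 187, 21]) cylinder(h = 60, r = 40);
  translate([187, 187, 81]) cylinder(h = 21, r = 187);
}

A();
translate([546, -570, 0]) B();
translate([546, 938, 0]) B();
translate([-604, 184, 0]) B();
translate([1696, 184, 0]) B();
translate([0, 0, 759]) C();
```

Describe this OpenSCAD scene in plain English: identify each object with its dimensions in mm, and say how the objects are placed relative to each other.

A is a table: top 1416 mm (x) × 658 mm (y), 31 mm thick, upper face at z = 759 mm, on four round legs of 68 mm diameter, each leg's bounding box inset 49 mm from the nearest pair of top edges, running from z = 0 to the bottom of the top.

B is a four-legged stool. The seat is 324×290 mm, 41 mm thick, top at z = 432 mm. It stands on four round legs, each 38 mm in diameter, from z = 0 to the seat underside, each leg's axis is inset half a diameter from the nearest pair of seat edges (so the leg's bounding box is flush with the corner).

C is a spool: two coaxial disc flanges of radius 187 mm and thickness 21 mm, joined by a core cylinder of radius 40 mm and height 60 mm. The lower flange rests on z = 0 and the three cylinders share a vertical axis.

Four stools sit around the table at the −y, +y, −x, +x sides. The spool is on top of the table.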